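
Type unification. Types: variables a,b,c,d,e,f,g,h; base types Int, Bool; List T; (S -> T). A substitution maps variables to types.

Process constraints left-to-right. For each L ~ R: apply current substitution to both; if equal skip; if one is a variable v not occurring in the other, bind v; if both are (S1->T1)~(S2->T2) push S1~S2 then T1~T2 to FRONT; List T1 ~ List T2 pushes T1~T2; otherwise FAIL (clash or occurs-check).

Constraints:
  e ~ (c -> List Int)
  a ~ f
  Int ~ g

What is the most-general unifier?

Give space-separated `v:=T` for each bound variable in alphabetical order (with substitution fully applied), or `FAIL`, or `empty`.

step 1: unify e ~ (c -> List Int)  [subst: {-} | 2 pending]
  bind e := (c -> List Int)
step 2: unify a ~ f  [subst: {e:=(c -> List Int)} | 1 pending]
  bind a := f
step 3: unify Int ~ g  [subst: {e:=(c -> List Int), a:=f} | 0 pending]
  bind g := Int

Answer: a:=f e:=(c -> List Int) g:=Int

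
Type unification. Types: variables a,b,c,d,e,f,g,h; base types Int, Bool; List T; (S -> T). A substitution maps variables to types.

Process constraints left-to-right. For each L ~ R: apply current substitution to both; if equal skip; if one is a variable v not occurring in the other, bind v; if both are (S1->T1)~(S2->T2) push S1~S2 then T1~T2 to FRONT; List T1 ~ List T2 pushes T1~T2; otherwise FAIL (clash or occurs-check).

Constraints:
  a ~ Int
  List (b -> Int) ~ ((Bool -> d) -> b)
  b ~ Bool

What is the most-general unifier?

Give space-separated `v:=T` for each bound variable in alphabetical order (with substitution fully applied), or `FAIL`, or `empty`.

Answer: FAIL

Derivation:
step 1: unify a ~ Int  [subst: {-} | 2 pending]
  bind a := Int
step 2: unify List (b -> Int) ~ ((Bool -> d) -> b)  [subst: {a:=Int} | 1 pending]
  clash: List (b -> Int) vs ((Bool -> d) -> b)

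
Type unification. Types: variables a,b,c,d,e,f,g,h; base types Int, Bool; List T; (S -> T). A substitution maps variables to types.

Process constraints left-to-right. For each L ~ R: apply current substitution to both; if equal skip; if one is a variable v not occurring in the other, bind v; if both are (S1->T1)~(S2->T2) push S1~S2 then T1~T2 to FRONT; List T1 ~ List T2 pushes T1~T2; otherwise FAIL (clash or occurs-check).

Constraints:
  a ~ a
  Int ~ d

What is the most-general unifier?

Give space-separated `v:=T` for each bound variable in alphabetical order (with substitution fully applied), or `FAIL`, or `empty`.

step 1: unify a ~ a  [subst: {-} | 1 pending]
  -> identical, skip
step 2: unify Int ~ d  [subst: {-} | 0 pending]
  bind d := Int

Answer: d:=Int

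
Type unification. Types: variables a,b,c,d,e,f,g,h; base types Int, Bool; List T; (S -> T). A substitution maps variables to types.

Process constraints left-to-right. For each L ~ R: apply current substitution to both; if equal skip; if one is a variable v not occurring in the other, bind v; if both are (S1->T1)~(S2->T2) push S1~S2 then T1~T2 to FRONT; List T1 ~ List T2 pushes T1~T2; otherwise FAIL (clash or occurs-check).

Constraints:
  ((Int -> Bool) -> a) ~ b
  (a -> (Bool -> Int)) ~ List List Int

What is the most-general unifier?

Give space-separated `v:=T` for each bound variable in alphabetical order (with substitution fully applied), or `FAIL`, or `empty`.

step 1: unify ((Int -> Bool) -> a) ~ b  [subst: {-} | 1 pending]
  bind b := ((Int -> Bool) -> a)
step 2: unify (a -> (Bool -> Int)) ~ List List Int  [subst: {b:=((Int -> Bool) -> a)} | 0 pending]
  clash: (a -> (Bool -> Int)) vs List List Int

Answer: FAIL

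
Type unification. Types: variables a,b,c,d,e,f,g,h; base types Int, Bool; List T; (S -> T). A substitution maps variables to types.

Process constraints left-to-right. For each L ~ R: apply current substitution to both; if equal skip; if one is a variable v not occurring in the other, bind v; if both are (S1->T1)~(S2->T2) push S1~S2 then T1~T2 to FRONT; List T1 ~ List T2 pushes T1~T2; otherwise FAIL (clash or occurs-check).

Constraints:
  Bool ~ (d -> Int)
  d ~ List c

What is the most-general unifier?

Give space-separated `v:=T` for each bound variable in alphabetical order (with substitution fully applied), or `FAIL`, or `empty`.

step 1: unify Bool ~ (d -> Int)  [subst: {-} | 1 pending]
  clash: Bool vs (d -> Int)

Answer: FAIL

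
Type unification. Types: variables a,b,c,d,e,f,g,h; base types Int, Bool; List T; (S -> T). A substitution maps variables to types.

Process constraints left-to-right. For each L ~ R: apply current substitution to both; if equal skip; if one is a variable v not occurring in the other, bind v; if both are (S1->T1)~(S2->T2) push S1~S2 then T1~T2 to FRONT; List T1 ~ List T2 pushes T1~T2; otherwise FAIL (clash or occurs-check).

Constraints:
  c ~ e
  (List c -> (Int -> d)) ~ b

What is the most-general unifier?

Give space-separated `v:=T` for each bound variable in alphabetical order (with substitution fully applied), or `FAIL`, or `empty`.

Answer: b:=(List e -> (Int -> d)) c:=e

Derivation:
step 1: unify c ~ e  [subst: {-} | 1 pending]
  bind c := e
step 2: unify (List e -> (Int -> d)) ~ b  [subst: {c:=e} | 0 pending]
  bind b := (List e -> (Int -> d))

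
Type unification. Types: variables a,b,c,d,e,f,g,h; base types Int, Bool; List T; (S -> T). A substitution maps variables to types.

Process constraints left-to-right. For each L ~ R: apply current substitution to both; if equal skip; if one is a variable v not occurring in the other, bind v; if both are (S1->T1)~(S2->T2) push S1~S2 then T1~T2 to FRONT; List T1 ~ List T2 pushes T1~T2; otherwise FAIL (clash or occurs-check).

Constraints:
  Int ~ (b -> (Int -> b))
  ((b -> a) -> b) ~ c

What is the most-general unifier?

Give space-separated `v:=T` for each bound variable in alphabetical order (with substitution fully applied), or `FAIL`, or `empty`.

Answer: FAIL

Derivation:
step 1: unify Int ~ (b -> (Int -> b))  [subst: {-} | 1 pending]
  clash: Int vs (b -> (Int -> b))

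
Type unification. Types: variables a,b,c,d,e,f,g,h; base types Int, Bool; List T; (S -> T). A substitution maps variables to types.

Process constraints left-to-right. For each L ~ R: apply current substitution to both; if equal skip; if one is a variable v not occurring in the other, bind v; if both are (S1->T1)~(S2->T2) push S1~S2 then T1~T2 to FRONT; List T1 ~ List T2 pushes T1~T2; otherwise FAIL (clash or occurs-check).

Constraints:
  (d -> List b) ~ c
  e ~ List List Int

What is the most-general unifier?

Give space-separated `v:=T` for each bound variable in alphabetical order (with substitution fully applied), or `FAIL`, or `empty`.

step 1: unify (d -> List b) ~ c  [subst: {-} | 1 pending]
  bind c := (d -> List b)
step 2: unify e ~ List List Int  [subst: {c:=(d -> List b)} | 0 pending]
  bind e := List List Int

Answer: c:=(d -> List b) e:=List List Int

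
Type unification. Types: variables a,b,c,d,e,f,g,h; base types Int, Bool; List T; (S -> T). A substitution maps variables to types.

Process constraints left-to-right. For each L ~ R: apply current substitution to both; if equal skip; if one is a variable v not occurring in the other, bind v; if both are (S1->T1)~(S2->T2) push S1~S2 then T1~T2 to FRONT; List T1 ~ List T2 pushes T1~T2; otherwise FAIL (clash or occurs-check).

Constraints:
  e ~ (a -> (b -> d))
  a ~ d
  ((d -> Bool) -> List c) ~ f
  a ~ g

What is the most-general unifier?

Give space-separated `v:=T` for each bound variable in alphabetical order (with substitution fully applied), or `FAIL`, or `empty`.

step 1: unify e ~ (a -> (b -> d))  [subst: {-} | 3 pending]
  bind e := (a -> (b -> d))
step 2: unify a ~ d  [subst: {e:=(a -> (b -> d))} | 2 pending]
  bind a := d
step 3: unify ((d -> Bool) -> List c) ~ f  [subst: {e:=(a -> (b -> d)), a:=d} | 1 pending]
  bind f := ((d -> Bool) -> List c)
step 4: unify d ~ g  [subst: {e:=(a -> (b -> d)), a:=d, f:=((d -> Bool) -> List c)} | 0 pending]
  bind d := g

Answer: a:=g d:=g e:=(g -> (b -> g)) f:=((g -> Bool) -> List c)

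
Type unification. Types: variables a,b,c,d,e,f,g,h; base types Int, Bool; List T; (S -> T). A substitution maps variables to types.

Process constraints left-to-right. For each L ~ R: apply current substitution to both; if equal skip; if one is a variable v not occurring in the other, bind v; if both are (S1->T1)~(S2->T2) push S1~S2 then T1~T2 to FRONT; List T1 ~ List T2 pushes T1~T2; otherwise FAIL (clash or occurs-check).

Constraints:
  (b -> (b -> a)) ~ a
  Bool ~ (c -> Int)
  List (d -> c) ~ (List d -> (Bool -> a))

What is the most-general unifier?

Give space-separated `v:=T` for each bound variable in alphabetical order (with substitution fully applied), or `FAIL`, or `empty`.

Answer: FAIL

Derivation:
step 1: unify (b -> (b -> a)) ~ a  [subst: {-} | 2 pending]
  occurs-check fail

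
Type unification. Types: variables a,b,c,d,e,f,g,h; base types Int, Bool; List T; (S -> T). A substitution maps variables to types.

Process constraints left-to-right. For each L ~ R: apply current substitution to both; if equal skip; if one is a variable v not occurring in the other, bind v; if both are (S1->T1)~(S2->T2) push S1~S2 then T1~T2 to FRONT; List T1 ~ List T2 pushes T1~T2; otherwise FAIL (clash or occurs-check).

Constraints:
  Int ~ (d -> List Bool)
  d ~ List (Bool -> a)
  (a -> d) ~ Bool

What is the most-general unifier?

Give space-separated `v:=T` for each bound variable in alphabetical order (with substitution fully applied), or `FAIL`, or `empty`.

step 1: unify Int ~ (d -> List Bool)  [subst: {-} | 2 pending]
  clash: Int vs (d -> List Bool)

Answer: FAIL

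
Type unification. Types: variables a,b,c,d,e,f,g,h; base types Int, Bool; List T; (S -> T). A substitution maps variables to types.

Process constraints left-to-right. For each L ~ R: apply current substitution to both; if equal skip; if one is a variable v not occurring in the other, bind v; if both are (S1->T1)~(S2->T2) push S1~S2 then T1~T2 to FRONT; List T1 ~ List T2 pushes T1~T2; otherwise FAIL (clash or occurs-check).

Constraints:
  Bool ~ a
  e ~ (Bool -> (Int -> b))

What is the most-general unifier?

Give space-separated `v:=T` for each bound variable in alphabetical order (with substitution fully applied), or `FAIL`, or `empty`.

Answer: a:=Bool e:=(Bool -> (Int -> b))

Derivation:
step 1: unify Bool ~ a  [subst: {-} | 1 pending]
  bind a := Bool
step 2: unify e ~ (Bool -> (Int -> b))  [subst: {a:=Bool} | 0 pending]
  bind e := (Bool -> (Int -> b))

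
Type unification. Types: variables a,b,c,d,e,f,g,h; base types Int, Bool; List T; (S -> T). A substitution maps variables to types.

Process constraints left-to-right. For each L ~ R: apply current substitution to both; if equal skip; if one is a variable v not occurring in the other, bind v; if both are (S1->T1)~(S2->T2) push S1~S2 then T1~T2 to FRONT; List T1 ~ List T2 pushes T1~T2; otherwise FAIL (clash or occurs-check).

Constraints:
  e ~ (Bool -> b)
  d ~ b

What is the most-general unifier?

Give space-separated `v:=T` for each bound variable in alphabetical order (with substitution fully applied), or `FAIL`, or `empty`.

step 1: unify e ~ (Bool -> b)  [subst: {-} | 1 pending]
  bind e := (Bool -> b)
step 2: unify d ~ b  [subst: {e:=(Bool -> b)} | 0 pending]
  bind d := b

Answer: d:=b e:=(Bool -> b)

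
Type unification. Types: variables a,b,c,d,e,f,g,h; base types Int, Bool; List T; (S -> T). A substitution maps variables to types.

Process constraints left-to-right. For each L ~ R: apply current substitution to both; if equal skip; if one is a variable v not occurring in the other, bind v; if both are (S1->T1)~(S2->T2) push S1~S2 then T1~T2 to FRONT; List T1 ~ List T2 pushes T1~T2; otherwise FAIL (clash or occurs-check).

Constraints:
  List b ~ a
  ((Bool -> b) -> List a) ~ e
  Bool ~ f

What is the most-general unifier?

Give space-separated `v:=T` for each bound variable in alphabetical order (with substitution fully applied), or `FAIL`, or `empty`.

step 1: unify List b ~ a  [subst: {-} | 2 pending]
  bind a := List b
step 2: unify ((Bool -> b) -> List List b) ~ e  [subst: {a:=List b} | 1 pending]
  bind e := ((Bool -> b) -> List List b)
step 3: unify Bool ~ f  [subst: {a:=List b, e:=((Bool -> b) -> List List b)} | 0 pending]
  bind f := Bool

Answer: a:=List b e:=((Bool -> b) -> List List b) f:=Bool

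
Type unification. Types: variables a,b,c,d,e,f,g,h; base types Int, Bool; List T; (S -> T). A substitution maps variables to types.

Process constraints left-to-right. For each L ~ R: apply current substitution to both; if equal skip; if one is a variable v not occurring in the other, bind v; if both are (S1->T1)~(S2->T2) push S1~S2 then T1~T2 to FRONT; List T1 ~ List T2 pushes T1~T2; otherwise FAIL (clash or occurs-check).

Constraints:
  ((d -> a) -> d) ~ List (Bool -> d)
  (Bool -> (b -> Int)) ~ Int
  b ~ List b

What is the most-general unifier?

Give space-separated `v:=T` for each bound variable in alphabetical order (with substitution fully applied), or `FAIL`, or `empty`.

step 1: unify ((d -> a) -> d) ~ List (Bool -> d)  [subst: {-} | 2 pending]
  clash: ((d -> a) -> d) vs List (Bool -> d)

Answer: FAIL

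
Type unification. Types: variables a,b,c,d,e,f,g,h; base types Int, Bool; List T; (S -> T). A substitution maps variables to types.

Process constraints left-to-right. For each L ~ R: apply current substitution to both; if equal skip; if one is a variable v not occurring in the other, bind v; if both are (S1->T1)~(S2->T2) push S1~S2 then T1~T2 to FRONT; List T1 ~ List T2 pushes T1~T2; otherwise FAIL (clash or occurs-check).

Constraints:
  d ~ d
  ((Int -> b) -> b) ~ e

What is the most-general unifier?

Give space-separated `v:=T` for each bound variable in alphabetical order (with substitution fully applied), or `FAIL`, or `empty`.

step 1: unify d ~ d  [subst: {-} | 1 pending]
  -> identical, skip
step 2: unify ((Int -> b) -> b) ~ e  [subst: {-} | 0 pending]
  bind e := ((Int -> b) -> b)

Answer: e:=((Int -> b) -> b)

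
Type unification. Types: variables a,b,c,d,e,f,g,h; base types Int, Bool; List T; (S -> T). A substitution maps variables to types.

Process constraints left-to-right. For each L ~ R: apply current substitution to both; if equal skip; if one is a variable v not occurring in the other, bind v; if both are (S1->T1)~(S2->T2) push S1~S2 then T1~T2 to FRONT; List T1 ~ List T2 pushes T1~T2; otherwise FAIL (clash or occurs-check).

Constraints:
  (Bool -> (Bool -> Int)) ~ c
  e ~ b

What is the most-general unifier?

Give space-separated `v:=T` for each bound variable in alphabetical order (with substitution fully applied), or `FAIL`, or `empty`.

Answer: c:=(Bool -> (Bool -> Int)) e:=b

Derivation:
step 1: unify (Bool -> (Bool -> Int)) ~ c  [subst: {-} | 1 pending]
  bind c := (Bool -> (Bool -> Int))
step 2: unify e ~ b  [subst: {c:=(Bool -> (Bool -> Int))} | 0 pending]
  bind e := b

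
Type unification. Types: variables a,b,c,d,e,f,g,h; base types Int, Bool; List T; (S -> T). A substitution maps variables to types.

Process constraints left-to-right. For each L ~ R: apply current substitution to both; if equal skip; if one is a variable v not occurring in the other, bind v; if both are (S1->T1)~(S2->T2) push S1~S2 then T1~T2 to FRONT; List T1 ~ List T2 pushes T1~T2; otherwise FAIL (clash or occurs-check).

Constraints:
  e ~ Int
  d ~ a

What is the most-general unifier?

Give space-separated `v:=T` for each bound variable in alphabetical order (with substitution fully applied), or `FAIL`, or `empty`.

Answer: d:=a e:=Int

Derivation:
step 1: unify e ~ Int  [subst: {-} | 1 pending]
  bind e := Int
step 2: unify d ~ a  [subst: {e:=Int} | 0 pending]
  bind d := a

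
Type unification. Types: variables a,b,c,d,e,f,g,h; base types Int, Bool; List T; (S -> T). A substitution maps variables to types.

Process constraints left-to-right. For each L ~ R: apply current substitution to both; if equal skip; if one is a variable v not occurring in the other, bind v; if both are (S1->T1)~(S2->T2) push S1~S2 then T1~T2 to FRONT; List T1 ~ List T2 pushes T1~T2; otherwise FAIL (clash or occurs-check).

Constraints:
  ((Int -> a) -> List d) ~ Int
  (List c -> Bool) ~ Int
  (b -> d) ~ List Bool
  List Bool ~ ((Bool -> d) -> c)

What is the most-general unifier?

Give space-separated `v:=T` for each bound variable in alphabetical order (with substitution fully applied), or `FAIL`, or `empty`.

Answer: FAIL

Derivation:
step 1: unify ((Int -> a) -> List d) ~ Int  [subst: {-} | 3 pending]
  clash: ((Int -> a) -> List d) vs Int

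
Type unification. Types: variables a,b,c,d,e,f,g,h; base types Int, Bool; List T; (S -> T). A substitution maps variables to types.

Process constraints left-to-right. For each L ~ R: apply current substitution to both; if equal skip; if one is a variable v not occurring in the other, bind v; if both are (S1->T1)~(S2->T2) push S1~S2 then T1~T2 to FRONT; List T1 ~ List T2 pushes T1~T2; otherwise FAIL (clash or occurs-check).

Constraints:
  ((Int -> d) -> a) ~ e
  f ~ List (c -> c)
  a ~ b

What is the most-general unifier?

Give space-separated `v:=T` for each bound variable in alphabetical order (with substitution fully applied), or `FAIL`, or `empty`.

step 1: unify ((Int -> d) -> a) ~ e  [subst: {-} | 2 pending]
  bind e := ((Int -> d) -> a)
step 2: unify f ~ List (c -> c)  [subst: {e:=((Int -> d) -> a)} | 1 pending]
  bind f := List (c -> c)
step 3: unify a ~ b  [subst: {e:=((Int -> d) -> a), f:=List (c -> c)} | 0 pending]
  bind a := b

Answer: a:=b e:=((Int -> d) -> b) f:=List (c -> c)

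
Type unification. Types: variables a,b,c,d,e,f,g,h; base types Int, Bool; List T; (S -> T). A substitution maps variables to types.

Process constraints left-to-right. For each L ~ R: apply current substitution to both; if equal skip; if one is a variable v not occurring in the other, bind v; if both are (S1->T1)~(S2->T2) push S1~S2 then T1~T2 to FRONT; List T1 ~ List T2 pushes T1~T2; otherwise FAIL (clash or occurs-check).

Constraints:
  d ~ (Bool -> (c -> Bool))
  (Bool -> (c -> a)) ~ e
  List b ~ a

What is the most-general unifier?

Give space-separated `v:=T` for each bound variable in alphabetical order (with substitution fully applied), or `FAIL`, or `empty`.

step 1: unify d ~ (Bool -> (c -> Bool))  [subst: {-} | 2 pending]
  bind d := (Bool -> (c -> Bool))
step 2: unify (Bool -> (c -> a)) ~ e  [subst: {d:=(Bool -> (c -> Bool))} | 1 pending]
  bind e := (Bool -> (c -> a))
step 3: unify List b ~ a  [subst: {d:=(Bool -> (c -> Bool)), e:=(Bool -> (c -> a))} | 0 pending]
  bind a := List b

Answer: a:=List b d:=(Bool -> (c -> Bool)) e:=(Bool -> (c -> List b))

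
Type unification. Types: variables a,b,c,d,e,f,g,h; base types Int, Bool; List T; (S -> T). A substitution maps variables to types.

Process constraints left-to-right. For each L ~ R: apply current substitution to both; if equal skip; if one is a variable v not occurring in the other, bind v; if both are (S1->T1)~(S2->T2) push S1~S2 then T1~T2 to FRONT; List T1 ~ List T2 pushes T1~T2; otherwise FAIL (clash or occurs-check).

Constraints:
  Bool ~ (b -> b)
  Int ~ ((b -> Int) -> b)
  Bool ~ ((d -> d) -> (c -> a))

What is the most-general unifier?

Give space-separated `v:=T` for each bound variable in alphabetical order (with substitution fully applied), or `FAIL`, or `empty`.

step 1: unify Bool ~ (b -> b)  [subst: {-} | 2 pending]
  clash: Bool vs (b -> b)

Answer: FAIL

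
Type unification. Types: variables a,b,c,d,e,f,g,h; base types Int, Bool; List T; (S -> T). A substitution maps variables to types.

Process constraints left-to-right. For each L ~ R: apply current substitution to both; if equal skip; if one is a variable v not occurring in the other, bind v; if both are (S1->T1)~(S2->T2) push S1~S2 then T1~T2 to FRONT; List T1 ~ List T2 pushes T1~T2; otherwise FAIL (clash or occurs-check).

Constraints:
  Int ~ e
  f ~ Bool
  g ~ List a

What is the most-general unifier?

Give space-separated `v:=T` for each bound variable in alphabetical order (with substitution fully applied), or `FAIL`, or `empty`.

Answer: e:=Int f:=Bool g:=List a

Derivation:
step 1: unify Int ~ e  [subst: {-} | 2 pending]
  bind e := Int
step 2: unify f ~ Bool  [subst: {e:=Int} | 1 pending]
  bind f := Bool
step 3: unify g ~ List a  [subst: {e:=Int, f:=Bool} | 0 pending]
  bind g := List a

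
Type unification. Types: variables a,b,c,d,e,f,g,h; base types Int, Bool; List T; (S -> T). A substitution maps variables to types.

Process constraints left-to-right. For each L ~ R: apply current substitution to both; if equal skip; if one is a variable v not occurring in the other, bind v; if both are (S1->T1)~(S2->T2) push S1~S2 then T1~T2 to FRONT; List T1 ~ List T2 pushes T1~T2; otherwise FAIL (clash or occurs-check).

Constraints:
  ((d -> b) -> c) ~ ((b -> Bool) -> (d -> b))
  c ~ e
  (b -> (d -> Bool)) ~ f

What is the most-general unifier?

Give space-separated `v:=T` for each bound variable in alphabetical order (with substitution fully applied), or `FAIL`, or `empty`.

Answer: b:=Bool c:=(Bool -> Bool) d:=Bool e:=(Bool -> Bool) f:=(Bool -> (Bool -> Bool))

Derivation:
step 1: unify ((d -> b) -> c) ~ ((b -> Bool) -> (d -> b))  [subst: {-} | 2 pending]
  -> decompose arrow: push (d -> b)~(b -> Bool), c~(d -> b)
step 2: unify (d -> b) ~ (b -> Bool)  [subst: {-} | 3 pending]
  -> decompose arrow: push d~b, b~Bool
step 3: unify d ~ b  [subst: {-} | 4 pending]
  bind d := b
step 4: unify b ~ Bool  [subst: {d:=b} | 3 pending]
  bind b := Bool
step 5: unify c ~ (Bool -> Bool)  [subst: {d:=b, b:=Bool} | 2 pending]
  bind c := (Bool -> Bool)
step 6: unify (Bool -> Bool) ~ e  [subst: {d:=b, b:=Bool, c:=(Bool -> Bool)} | 1 pending]
  bind e := (Bool -> Bool)
step 7: unify (Bool -> (Bool -> Bool)) ~ f  [subst: {d:=b, b:=Bool, c:=(Bool -> Bool), e:=(Bool -> Bool)} | 0 pending]
  bind f := (Bool -> (Bool -> Bool))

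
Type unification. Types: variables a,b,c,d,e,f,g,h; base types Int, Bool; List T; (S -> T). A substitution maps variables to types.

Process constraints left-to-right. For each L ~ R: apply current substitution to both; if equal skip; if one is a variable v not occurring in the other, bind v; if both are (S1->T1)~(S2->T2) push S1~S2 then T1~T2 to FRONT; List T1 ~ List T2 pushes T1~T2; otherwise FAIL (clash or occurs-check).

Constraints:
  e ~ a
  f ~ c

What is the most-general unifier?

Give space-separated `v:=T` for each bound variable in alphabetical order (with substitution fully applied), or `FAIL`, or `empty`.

Answer: e:=a f:=c

Derivation:
step 1: unify e ~ a  [subst: {-} | 1 pending]
  bind e := a
step 2: unify f ~ c  [subst: {e:=a} | 0 pending]
  bind f := c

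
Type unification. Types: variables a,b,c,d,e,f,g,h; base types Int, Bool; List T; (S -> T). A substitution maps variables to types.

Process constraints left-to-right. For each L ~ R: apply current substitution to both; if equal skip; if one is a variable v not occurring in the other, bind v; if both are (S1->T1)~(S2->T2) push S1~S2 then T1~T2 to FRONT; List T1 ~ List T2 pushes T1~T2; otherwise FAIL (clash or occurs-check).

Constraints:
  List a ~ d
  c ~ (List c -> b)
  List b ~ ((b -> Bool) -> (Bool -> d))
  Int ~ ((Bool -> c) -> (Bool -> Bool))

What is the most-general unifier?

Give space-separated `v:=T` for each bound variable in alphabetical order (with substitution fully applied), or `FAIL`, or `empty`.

step 1: unify List a ~ d  [subst: {-} | 3 pending]
  bind d := List a
step 2: unify c ~ (List c -> b)  [subst: {d:=List a} | 2 pending]
  occurs-check fail: c in (List c -> b)

Answer: FAIL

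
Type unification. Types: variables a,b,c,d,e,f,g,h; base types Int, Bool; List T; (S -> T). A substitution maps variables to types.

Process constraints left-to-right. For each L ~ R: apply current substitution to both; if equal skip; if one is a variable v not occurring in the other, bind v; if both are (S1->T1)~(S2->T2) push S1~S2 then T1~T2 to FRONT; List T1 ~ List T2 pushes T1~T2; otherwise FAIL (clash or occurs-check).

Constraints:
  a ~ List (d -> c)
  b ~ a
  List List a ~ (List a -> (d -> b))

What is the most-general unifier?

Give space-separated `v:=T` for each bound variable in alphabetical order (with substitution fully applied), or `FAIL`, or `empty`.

Answer: FAIL

Derivation:
step 1: unify a ~ List (d -> c)  [subst: {-} | 2 pending]
  bind a := List (d -> c)
step 2: unify b ~ List (d -> c)  [subst: {a:=List (d -> c)} | 1 pending]
  bind b := List (d -> c)
step 3: unify List List List (d -> c) ~ (List List (d -> c) -> (d -> List (d -> c)))  [subst: {a:=List (d -> c), b:=List (d -> c)} | 0 pending]
  clash: List List List (d -> c) vs (List List (d -> c) -> (d -> List (d -> c)))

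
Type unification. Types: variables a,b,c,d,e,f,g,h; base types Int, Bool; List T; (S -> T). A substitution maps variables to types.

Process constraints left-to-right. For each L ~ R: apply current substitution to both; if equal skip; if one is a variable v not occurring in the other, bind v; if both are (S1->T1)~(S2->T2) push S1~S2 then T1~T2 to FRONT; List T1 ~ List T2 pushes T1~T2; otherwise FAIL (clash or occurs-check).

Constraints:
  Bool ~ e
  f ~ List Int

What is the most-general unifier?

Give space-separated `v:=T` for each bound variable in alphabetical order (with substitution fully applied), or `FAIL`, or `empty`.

Answer: e:=Bool f:=List Int

Derivation:
step 1: unify Bool ~ e  [subst: {-} | 1 pending]
  bind e := Bool
step 2: unify f ~ List Int  [subst: {e:=Bool} | 0 pending]
  bind f := List Int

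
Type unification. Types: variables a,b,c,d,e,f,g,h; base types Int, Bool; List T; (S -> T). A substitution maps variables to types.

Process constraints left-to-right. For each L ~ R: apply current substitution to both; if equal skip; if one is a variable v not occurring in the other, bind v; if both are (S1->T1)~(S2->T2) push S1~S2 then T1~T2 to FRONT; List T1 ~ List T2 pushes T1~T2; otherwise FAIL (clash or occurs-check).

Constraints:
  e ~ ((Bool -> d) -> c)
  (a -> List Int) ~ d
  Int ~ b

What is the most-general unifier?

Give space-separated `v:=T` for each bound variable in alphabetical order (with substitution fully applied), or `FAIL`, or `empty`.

Answer: b:=Int d:=(a -> List Int) e:=((Bool -> (a -> List Int)) -> c)

Derivation:
step 1: unify e ~ ((Bool -> d) -> c)  [subst: {-} | 2 pending]
  bind e := ((Bool -> d) -> c)
step 2: unify (a -> List Int) ~ d  [subst: {e:=((Bool -> d) -> c)} | 1 pending]
  bind d := (a -> List Int)
step 3: unify Int ~ b  [subst: {e:=((Bool -> d) -> c), d:=(a -> List Int)} | 0 pending]
  bind b := Int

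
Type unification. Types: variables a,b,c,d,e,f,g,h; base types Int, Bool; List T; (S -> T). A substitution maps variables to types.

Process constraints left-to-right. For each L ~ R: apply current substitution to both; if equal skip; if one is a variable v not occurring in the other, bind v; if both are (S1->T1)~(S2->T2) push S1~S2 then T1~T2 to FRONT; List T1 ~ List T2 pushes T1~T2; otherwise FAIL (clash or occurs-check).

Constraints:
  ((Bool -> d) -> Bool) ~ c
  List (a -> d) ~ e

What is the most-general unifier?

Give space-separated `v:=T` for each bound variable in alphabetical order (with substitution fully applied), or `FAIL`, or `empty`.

Answer: c:=((Bool -> d) -> Bool) e:=List (a -> d)

Derivation:
step 1: unify ((Bool -> d) -> Bool) ~ c  [subst: {-} | 1 pending]
  bind c := ((Bool -> d) -> Bool)
step 2: unify List (a -> d) ~ e  [subst: {c:=((Bool -> d) -> Bool)} | 0 pending]
  bind e := List (a -> d)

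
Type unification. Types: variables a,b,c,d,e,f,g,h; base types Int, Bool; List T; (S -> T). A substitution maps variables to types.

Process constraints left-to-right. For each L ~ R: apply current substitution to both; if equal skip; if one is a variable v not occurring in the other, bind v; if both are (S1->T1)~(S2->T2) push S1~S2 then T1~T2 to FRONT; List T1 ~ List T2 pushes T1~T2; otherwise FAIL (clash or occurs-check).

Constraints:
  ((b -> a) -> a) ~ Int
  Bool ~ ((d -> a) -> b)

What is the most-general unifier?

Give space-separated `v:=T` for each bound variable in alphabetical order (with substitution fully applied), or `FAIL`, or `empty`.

Answer: FAIL

Derivation:
step 1: unify ((b -> a) -> a) ~ Int  [subst: {-} | 1 pending]
  clash: ((b -> a) -> a) vs Int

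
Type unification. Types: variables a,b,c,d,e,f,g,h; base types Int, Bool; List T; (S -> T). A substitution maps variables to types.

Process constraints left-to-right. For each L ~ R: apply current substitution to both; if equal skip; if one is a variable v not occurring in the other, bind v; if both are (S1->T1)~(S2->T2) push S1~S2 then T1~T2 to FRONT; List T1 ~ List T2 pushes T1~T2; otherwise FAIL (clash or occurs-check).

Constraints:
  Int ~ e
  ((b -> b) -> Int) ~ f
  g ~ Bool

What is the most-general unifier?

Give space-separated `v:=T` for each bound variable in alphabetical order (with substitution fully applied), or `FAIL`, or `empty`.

step 1: unify Int ~ e  [subst: {-} | 2 pending]
  bind e := Int
step 2: unify ((b -> b) -> Int) ~ f  [subst: {e:=Int} | 1 pending]
  bind f := ((b -> b) -> Int)
step 3: unify g ~ Bool  [subst: {e:=Int, f:=((b -> b) -> Int)} | 0 pending]
  bind g := Bool

Answer: e:=Int f:=((b -> b) -> Int) g:=Bool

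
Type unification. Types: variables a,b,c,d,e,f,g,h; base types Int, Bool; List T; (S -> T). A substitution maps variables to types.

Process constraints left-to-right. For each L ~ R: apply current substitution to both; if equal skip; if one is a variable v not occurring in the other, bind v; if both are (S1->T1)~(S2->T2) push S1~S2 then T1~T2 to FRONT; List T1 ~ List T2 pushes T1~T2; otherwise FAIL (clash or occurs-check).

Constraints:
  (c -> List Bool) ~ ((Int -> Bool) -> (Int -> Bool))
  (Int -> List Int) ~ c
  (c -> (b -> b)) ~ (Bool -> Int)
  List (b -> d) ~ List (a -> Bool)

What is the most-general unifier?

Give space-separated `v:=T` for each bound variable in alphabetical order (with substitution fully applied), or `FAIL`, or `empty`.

step 1: unify (c -> List Bool) ~ ((Int -> Bool) -> (Int -> Bool))  [subst: {-} | 3 pending]
  -> decompose arrow: push c~(Int -> Bool), List Bool~(Int -> Bool)
step 2: unify c ~ (Int -> Bool)  [subst: {-} | 4 pending]
  bind c := (Int -> Bool)
step 3: unify List Bool ~ (Int -> Bool)  [subst: {c:=(Int -> Bool)} | 3 pending]
  clash: List Bool vs (Int -> Bool)

Answer: FAIL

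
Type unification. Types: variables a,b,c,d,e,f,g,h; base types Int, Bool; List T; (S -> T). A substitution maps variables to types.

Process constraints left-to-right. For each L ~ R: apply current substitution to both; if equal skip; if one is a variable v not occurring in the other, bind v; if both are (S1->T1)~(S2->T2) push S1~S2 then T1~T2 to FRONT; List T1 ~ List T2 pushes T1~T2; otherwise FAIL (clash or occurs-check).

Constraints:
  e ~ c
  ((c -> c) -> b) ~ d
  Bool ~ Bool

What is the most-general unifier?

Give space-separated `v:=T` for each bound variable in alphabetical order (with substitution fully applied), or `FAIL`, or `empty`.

step 1: unify e ~ c  [subst: {-} | 2 pending]
  bind e := c
step 2: unify ((c -> c) -> b) ~ d  [subst: {e:=c} | 1 pending]
  bind d := ((c -> c) -> b)
step 3: unify Bool ~ Bool  [subst: {e:=c, d:=((c -> c) -> b)} | 0 pending]
  -> identical, skip

Answer: d:=((c -> c) -> b) e:=c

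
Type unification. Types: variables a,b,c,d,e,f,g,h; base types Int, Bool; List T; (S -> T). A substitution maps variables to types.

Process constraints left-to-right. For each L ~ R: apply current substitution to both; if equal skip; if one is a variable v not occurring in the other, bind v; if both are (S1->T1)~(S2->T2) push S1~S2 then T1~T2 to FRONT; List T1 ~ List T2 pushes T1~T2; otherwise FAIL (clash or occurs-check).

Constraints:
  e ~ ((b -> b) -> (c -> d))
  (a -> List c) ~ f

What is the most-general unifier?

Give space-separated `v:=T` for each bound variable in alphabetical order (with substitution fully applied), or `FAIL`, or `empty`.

step 1: unify e ~ ((b -> b) -> (c -> d))  [subst: {-} | 1 pending]
  bind e := ((b -> b) -> (c -> d))
step 2: unify (a -> List c) ~ f  [subst: {e:=((b -> b) -> (c -> d))} | 0 pending]
  bind f := (a -> List c)

Answer: e:=((b -> b) -> (c -> d)) f:=(a -> List c)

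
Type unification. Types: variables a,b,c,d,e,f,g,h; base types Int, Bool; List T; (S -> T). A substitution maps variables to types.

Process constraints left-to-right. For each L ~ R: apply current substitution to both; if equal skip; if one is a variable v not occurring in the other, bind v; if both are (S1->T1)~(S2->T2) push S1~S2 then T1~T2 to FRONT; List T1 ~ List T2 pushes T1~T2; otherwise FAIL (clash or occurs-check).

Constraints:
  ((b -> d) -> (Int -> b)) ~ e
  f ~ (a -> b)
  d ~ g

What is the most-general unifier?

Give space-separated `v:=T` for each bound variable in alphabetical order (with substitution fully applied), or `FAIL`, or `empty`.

Answer: d:=g e:=((b -> g) -> (Int -> b)) f:=(a -> b)

Derivation:
step 1: unify ((b -> d) -> (Int -> b)) ~ e  [subst: {-} | 2 pending]
  bind e := ((b -> d) -> (Int -> b))
step 2: unify f ~ (a -> b)  [subst: {e:=((b -> d) -> (Int -> b))} | 1 pending]
  bind f := (a -> b)
step 3: unify d ~ g  [subst: {e:=((b -> d) -> (Int -> b)), f:=(a -> b)} | 0 pending]
  bind d := g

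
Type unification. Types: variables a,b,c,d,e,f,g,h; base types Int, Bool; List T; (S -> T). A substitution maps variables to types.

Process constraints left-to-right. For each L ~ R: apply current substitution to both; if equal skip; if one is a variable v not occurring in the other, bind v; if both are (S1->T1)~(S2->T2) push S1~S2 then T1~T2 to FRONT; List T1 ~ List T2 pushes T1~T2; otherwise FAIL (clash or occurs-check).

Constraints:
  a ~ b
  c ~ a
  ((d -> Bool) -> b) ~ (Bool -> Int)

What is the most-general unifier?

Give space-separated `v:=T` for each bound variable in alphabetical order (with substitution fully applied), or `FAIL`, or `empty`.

step 1: unify a ~ b  [subst: {-} | 2 pending]
  bind a := b
step 2: unify c ~ b  [subst: {a:=b} | 1 pending]
  bind c := b
step 3: unify ((d -> Bool) -> b) ~ (Bool -> Int)  [subst: {a:=b, c:=b} | 0 pending]
  -> decompose arrow: push (d -> Bool)~Bool, b~Int
step 4: unify (d -> Bool) ~ Bool  [subst: {a:=b, c:=b} | 1 pending]
  clash: (d -> Bool) vs Bool

Answer: FAIL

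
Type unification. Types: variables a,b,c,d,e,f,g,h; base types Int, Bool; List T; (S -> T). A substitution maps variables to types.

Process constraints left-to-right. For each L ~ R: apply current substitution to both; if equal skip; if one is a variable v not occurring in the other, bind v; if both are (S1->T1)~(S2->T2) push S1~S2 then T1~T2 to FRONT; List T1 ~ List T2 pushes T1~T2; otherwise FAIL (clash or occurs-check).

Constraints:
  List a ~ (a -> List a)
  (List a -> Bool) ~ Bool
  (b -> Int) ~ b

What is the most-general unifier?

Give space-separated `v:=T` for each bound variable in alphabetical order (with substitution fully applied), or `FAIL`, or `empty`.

step 1: unify List a ~ (a -> List a)  [subst: {-} | 2 pending]
  clash: List a vs (a -> List a)

Answer: FAIL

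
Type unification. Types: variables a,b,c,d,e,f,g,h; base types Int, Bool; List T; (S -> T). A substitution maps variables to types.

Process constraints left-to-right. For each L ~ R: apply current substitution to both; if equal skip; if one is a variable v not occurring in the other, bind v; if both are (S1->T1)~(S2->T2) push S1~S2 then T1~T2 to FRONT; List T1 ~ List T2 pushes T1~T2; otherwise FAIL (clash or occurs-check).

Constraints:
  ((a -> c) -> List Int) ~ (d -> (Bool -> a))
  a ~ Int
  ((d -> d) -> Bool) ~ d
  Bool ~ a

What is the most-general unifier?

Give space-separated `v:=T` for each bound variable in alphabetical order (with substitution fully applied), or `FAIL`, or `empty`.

Answer: FAIL

Derivation:
step 1: unify ((a -> c) -> List Int) ~ (d -> (Bool -> a))  [subst: {-} | 3 pending]
  -> decompose arrow: push (a -> c)~d, List Int~(Bool -> a)
step 2: unify (a -> c) ~ d  [subst: {-} | 4 pending]
  bind d := (a -> c)
step 3: unify List Int ~ (Bool -> a)  [subst: {d:=(a -> c)} | 3 pending]
  clash: List Int vs (Bool -> a)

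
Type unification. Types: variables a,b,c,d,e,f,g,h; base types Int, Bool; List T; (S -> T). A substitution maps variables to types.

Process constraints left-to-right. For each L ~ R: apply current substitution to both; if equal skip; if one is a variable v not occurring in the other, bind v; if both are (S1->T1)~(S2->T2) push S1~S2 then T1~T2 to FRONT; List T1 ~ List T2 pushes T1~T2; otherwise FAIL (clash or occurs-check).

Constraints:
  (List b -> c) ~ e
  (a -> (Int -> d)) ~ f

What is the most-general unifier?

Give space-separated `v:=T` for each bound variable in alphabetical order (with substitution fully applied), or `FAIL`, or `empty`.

Answer: e:=(List b -> c) f:=(a -> (Int -> d))

Derivation:
step 1: unify (List b -> c) ~ e  [subst: {-} | 1 pending]
  bind e := (List b -> c)
step 2: unify (a -> (Int -> d)) ~ f  [subst: {e:=(List b -> c)} | 0 pending]
  bind f := (a -> (Int -> d))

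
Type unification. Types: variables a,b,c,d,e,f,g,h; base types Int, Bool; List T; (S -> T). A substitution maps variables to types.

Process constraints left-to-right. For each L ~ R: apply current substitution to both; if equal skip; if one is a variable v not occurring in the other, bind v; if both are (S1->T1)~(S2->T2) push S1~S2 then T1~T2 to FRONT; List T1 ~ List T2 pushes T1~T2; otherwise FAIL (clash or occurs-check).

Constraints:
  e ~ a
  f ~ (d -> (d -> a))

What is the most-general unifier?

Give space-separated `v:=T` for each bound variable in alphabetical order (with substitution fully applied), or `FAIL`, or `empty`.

Answer: e:=a f:=(d -> (d -> a))

Derivation:
step 1: unify e ~ a  [subst: {-} | 1 pending]
  bind e := a
step 2: unify f ~ (d -> (d -> a))  [subst: {e:=a} | 0 pending]
  bind f := (d -> (d -> a))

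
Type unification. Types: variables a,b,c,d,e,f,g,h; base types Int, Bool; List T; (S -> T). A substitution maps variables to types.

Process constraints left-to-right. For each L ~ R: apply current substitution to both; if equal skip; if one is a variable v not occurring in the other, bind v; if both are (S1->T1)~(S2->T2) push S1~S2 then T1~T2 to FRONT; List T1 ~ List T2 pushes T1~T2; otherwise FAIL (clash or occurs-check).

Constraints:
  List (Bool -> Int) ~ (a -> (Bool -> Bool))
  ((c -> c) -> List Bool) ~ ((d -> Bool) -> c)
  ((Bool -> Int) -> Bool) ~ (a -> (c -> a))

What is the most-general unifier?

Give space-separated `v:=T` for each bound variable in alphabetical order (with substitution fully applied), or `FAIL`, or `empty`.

step 1: unify List (Bool -> Int) ~ (a -> (Bool -> Bool))  [subst: {-} | 2 pending]
  clash: List (Bool -> Int) vs (a -> (Bool -> Bool))

Answer: FAIL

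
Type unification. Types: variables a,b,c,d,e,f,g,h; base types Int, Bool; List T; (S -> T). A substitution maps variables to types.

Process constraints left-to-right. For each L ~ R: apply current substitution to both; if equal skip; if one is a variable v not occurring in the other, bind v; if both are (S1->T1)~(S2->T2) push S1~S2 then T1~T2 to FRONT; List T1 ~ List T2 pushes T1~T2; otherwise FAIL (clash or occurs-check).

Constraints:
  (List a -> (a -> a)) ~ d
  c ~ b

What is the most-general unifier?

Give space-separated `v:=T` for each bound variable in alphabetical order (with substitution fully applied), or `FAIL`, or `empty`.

step 1: unify (List a -> (a -> a)) ~ d  [subst: {-} | 1 pending]
  bind d := (List a -> (a -> a))
step 2: unify c ~ b  [subst: {d:=(List a -> (a -> a))} | 0 pending]
  bind c := b

Answer: c:=b d:=(List a -> (a -> a))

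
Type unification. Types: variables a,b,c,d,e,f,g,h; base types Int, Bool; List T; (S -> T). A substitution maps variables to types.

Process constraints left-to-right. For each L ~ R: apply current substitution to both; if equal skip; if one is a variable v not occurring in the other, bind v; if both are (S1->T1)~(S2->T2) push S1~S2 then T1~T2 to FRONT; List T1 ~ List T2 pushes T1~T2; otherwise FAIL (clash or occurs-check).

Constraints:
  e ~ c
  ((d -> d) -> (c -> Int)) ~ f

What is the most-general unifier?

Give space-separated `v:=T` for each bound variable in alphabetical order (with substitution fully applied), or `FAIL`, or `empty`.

Answer: e:=c f:=((d -> d) -> (c -> Int))

Derivation:
step 1: unify e ~ c  [subst: {-} | 1 pending]
  bind e := c
step 2: unify ((d -> d) -> (c -> Int)) ~ f  [subst: {e:=c} | 0 pending]
  bind f := ((d -> d) -> (c -> Int))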